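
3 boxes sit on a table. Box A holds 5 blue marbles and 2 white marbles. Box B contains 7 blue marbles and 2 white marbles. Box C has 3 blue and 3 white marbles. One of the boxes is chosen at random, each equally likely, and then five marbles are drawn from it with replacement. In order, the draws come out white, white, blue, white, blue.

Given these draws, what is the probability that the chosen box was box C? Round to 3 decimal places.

For each hypothesis, P(data | H) works out to: P(data | box A) = (2/7)(2/7)(5/7)(2/7)(5/7) = 0.0119; P(data | box B) = (2/9)(2/9)(7/9)(2/9)(7/9) = 0.0066386; P(data | box C) = (3/6)(3/6)(3/6)(3/6)(3/6) = 0.03125.
Multiplying each by its prior: 1/3 · 0.0119 = 0.0039666, 1/3 · 0.0066386 = 0.0022129, 1/3 · 0.03125 = 0.010417; these sum to 0.016596.
So P(box C | data) = (0.010417) / (0.016596) = 0.62766.

0.628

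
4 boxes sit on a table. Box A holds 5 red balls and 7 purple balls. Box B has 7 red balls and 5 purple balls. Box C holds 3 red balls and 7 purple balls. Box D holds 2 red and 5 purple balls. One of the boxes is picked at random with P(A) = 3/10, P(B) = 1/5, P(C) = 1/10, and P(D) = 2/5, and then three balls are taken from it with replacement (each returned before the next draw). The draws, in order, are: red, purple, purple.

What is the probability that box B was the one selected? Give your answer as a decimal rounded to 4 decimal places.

0.1492

For each hypothesis, P(data | H) works out to: P(data | box A) = (5/12)(7/12)(7/12) = 0.14178; P(data | box B) = (7/12)(5/12)(5/12) = 0.10127; P(data | box C) = (3/10)(7/10)(7/10) = 0.147; P(data | box D) = (2/7)(5/7)(5/7) = 0.14577.
Multiplying each by its prior: 3/10 · 0.14178 = 0.042535, 1/5 · 0.10127 = 0.020255, 1/10 · 0.147 = 0.0147, 2/5 · 0.14577 = 0.058309; with total 0.1358.
By Bayes' rule, P(box B | data) = (0.020255) / (0.1358) = 0.14915.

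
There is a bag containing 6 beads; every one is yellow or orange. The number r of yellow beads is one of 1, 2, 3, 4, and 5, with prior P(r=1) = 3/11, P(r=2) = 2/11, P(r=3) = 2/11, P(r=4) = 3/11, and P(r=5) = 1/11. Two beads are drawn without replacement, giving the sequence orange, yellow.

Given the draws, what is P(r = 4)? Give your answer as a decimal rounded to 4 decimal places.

For each hypothesis, P(data | H) works out to: P(data | r = 1) = (5/6)(1/5) = 1/6; P(data | r = 2) = (4/6)(2/5) = 4/15; P(data | r = 3) = (3/6)(3/5) = 3/10; P(data | r = 4) = (2/6)(4/5) = 4/15; P(data | r = 5) = (1/6)(5/5) = 1/6.
Multiplying each by its prior: 3/11 · 1/6 = 1/22, 2/11 · 4/15 = 8/165, 2/11 · 3/10 = 3/55, 3/11 · 4/15 = 4/55, 1/11 · 1/6 = 1/66; these sum to 13/55.
Hence P(r = 4 | data) = (4/55) / (13/55) = 4/13.

0.3077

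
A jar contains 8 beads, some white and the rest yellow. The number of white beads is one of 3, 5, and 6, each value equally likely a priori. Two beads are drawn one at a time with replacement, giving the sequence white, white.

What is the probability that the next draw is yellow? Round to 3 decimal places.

Compute the likelihood of the observed sequence for each case: P(data | r = 3) = (3/8)(3/8) = 9/64; P(data | r = 5) = (5/8)(5/8) = 25/64; P(data | r = 6) = (6/8)(6/8) = 9/16.
The prior-weighted likelihoods are 1/3 · 9/64 = 3/64, 1/3 · 25/64 = 25/192, 1/3 · 9/16 = 3/16; with total 35/96.
Normalising, the posterior is P(r = 3 | data) = 9/70, P(r = 5 | data) = 5/14, P(r = 6 | data) = 18/35.
Averaging over the posterior, P(yellow next | data) = (5/8)(9/70) + (3/8)(5/14) + (1/4)(18/35) = 12/35.

0.343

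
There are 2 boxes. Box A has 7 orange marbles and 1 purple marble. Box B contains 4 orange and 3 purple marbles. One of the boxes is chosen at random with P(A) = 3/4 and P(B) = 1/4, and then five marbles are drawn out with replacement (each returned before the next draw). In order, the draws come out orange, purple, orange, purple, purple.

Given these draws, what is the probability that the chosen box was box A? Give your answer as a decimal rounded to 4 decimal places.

Under each hypothesis, the probability of the observed sequence is: P(data | box A) = (7/8)(1/8)(7/8)(1/8)(1/8) = 0.0014954; P(data | box B) = (4/7)(3/7)(4/7)(3/7)(3/7) = 0.025704.
Multiplying each by its prior: 3/4 · 0.0014954 = 0.0011215, 1/4 · 0.025704 = 0.0064259; summing to 0.0075474.
Hence P(box A | data) = (0.0011215) / (0.0075474) = 0.1486.

0.1486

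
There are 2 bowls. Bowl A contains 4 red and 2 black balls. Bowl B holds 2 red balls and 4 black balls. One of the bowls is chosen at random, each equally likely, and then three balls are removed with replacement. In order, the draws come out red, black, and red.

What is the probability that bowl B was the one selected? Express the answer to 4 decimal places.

0.3333

For each hypothesis, P(data | H) works out to: P(data | bowl A) = (4/6)(2/6)(4/6) = 4/27; P(data | bowl B) = (2/6)(4/6)(2/6) = 2/27.
Multiplying each by its prior: 1/2 · 4/27 = 2/27, 1/2 · 2/27 = 1/27; these sum to 1/9.
Therefore the posterior P(bowl B | data) = (1/27) / (1/9) = 1/3.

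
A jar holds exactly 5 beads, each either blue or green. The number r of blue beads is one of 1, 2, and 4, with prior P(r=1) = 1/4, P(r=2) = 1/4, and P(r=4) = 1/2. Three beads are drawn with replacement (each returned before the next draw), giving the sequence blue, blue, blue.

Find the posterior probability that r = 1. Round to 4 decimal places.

Compute the likelihood of the observed sequence for each case: P(data | r = 1) = (1/5)(1/5)(1/5) = 1/125; P(data | r = 2) = (2/5)(2/5)(2/5) = 8/125; P(data | r = 4) = (4/5)(4/5)(4/5) = 64/125.
Multiplying each by its prior: 1/4 · 1/125 = 1/500, 1/4 · 8/125 = 2/125, 1/2 · 64/125 = 32/125; with total 137/500.
By Bayes' rule, P(r = 1 | data) = (1/500) / (137/500) = 1/137.

0.0073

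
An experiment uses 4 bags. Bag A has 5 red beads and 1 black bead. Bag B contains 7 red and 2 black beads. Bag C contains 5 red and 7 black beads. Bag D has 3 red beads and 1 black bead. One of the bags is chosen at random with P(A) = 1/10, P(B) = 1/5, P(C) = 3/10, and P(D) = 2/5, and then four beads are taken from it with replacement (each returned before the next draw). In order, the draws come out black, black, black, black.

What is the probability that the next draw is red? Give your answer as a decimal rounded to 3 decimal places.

The likelihood of the observed sequence under each hypothesis: P(data | bag A) = (1/6)(1/6)(1/6)(1/6) = 0.0007716; P(data | bag B) = (2/9)(2/9)(2/9)(2/9) = 0.0024387; P(data | bag C) = (7/12)(7/12)(7/12)(7/12) = 0.11579; P(data | bag D) = (1/4)(1/4)(1/4)(1/4) = 0.0039062.
Weighting by the prior gives 1/10 · 0.0007716 = 7.716e-05, 1/5 · 0.0024387 = 0.00048773, 3/10 · 0.11579 = 0.034737, 2/5 · 0.0039062 = 0.0015625; these sum to 0.036864.
Normalising, the posterior is P(bag A | data) = 0.0020931, P(bag B | data) = 0.013231, P(bag C | data) = 0.94229, P(bag D | data) = 0.042385.
So P(red next | data) = Σ P(red next | H) P(H | data) = (5/6)(0.0020931) + (7/9)(0.013231) + (5/12)(0.94229) + (3/4)(0.042385) = 0.43644.

0.436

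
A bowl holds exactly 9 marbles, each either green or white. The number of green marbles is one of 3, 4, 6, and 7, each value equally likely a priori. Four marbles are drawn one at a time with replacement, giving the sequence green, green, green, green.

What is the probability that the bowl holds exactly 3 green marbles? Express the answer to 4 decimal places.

Under each hypothesis, the probability of the observed sequence is: P(data | r = 3) = (3/9)(3/9)(3/9)(3/9) = 0.012346; P(data | r = 4) = (4/9)(4/9)(4/9)(4/9) = 0.039018; P(data | r = 6) = (6/9)(6/9)(6/9)(6/9) = 0.19753; P(data | r = 7) = (7/9)(7/9)(7/9)(7/9) = 0.36595.
Multiplying each by its prior: 1/4 · 0.012346 = 0.0030864, 1/4 · 0.039018 = 0.0097546, 1/4 · 0.19753 = 0.049383, 1/4 · 0.36595 = 0.091488; with total 0.15371.
Therefore the posterior P(r = 3 | data) = (0.0030864) / (0.15371) = 0.020079.

0.0201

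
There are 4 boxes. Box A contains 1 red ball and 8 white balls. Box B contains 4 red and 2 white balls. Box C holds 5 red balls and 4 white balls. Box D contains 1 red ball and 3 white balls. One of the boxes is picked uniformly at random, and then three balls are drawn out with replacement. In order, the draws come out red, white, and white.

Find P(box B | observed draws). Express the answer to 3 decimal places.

0.180

Compute the likelihood of the observed sequence for each case: P(data | box A) = (1/9)(8/9)(8/9) = 0.087791; P(data | box B) = (4/6)(2/6)(2/6) = 0.074074; P(data | box C) = (5/9)(4/9)(4/9) = 0.10974; P(data | box D) = (1/4)(3/4)(3/4) = 0.14062.
Multiplying each by its prior: 1/4 · 0.087791 = 0.021948, 1/4 · 0.074074 = 0.018519, 1/4 · 0.10974 = 0.027435, 1/4 · 0.14062 = 0.035156; these sum to 0.10306.
By Bayes' rule, P(box B | data) = (0.018519) / (0.10306) = 0.17969.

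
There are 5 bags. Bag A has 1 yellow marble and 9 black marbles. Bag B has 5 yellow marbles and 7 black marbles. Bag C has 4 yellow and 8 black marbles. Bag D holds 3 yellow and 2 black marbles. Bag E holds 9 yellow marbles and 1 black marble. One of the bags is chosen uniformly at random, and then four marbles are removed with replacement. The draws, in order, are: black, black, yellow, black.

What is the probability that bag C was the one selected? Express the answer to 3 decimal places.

0.336

For each hypothesis, P(data | H) works out to: P(data | bag A) = (9/10)(9/10)(1/10)(9/10) = 0.0729; P(data | bag B) = (7/12)(7/12)(5/12)(7/12) = 0.082706; P(data | bag C) = (8/12)(8/12)(4/12)(8/12) = 0.098765; P(data | bag D) = (2/5)(2/5)(3/5)(2/5) = 0.0384; P(data | bag E) = (1/10)(1/10)(9/10)(1/10) = 0.0009.
Multiplying each by its prior: 1/5 · 0.0729 = 0.01458, 1/5 · 0.082706 = 0.016541, 1/5 · 0.098765 = 0.019753, 1/5 · 0.0384 = 0.00768, 1/5 · 0.0009 = 0.00018; with total 0.058734.
By Bayes' rule, P(bag C | data) = (0.019753) / (0.058734) = 0.33631.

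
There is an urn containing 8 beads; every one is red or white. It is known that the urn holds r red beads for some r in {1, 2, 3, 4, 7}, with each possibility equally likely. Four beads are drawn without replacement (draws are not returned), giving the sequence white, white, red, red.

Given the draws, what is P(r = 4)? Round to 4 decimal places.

Under each hypothesis, the probability of the observed sequence is: P(data | r = 1) = (7/8)(6/7)(1/6)(0/5) = 0; P(data | r = 2) = (6/8)(5/7)(2/6)(1/5) = 1/28; P(data | r = 3) = (5/8)(4/7)(3/6)(2/5) = 1/14; P(data | r = 4) = (4/8)(3/7)(4/6)(3/5) = 3/35; P(data | r = 7) = (1/8)(0/7) = 0.
The prior-weighted likelihoods are 1/5 · 0 = 0, 1/5 · 1/28 = 1/140, 1/5 · 1/14 = 1/70, 1/5 · 3/35 = 3/175, 1/5 · 0 = 0; with total 27/700.
Hence P(r = 4 | data) = (3/175) / (27/700) = 4/9.

0.4444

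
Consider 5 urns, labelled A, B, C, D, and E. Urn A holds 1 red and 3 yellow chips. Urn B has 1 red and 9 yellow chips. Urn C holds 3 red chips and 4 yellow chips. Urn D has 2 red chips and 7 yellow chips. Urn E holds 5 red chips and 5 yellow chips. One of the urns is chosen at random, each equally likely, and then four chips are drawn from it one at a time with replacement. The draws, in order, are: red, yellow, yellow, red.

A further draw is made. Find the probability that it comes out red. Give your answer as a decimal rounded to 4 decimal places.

The likelihood of the observed sequence under each hypothesis: P(data | urn A) = (1/4)(3/4)(3/4)(1/4) = 0.035156; P(data | urn B) = (1/10)(9/10)(9/10)(1/10) = 0.0081; P(data | urn C) = (3/7)(4/7)(4/7)(3/7) = 0.059975; P(data | urn D) = (2/9)(7/9)(7/9)(2/9) = 0.029873; P(data | urn E) = (5/10)(5/10)(5/10)(5/10) = 0.0625.
Weighting by the prior gives 1/5 · 0.035156 = 0.0070313, 1/5 · 0.0081 = 0.00162, 1/5 · 0.059975 = 0.011995, 1/5 · 0.029873 = 0.0059747, 1/5 · 0.0625 = 0.0125; summing to 0.039121.
Dividing through by the total gives posterior P(urn A | data) = 0.17973, P(urn B | data) = 0.04141, P(urn C | data) = 0.30661, P(urn D | data) = 0.15272, P(urn E | data) = 0.31952.
The predictive probability is P(red next | data) = (1/4)(0.17973) + (1/10)(0.04141) + (3/7)(0.30661) + (2/9)(0.15272) + (1/2)(0.31952) = 0.37418.

0.3742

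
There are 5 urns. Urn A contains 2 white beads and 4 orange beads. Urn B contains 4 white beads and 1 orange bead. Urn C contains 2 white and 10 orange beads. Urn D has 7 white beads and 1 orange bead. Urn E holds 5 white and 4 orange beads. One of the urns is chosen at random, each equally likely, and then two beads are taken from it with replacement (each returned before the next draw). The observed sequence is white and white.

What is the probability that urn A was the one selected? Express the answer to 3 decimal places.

Compute the likelihood of the observed sequence for each case: P(data | urn A) = (2/6)(2/6) = 0.11111; P(data | urn B) = (4/5)(4/5) = 0.64; P(data | urn C) = (2/12)(2/12) = 0.027778; P(data | urn D) = (7/8)(7/8) = 0.76562; P(data | urn E) = (5/9)(5/9) = 0.30864.
Multiplying each by its prior: 1/5 · 0.11111 = 0.022222, 1/5 · 0.64 = 0.128, 1/5 · 0.027778 = 0.0055556, 1/5 · 0.76562 = 0.15313, 1/5 · 0.30864 = 0.061728; with total 0.37063.
So P(urn A | data) = (0.022222) / (0.37063) = 0.059958.

0.060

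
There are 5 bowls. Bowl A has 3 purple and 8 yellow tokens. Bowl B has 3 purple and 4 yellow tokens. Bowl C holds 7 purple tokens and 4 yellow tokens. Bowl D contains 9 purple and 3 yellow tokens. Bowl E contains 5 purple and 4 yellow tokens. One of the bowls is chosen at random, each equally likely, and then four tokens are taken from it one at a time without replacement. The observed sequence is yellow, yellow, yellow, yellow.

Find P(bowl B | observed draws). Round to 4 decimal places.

For each hypothesis, P(data | H) works out to: P(data | bowl A) = (8/11)(7/10)(6/9)(5/8) = 0.21212; P(data | bowl B) = (4/7)(3/6)(2/5)(1/4) = 0.028571; P(data | bowl C) = (4/11)(3/10)(2/9)(1/8) = 0.0030303; P(data | bowl D) = (3/12)(2/11)(1/10)(0/9) = 0; P(data | bowl E) = (4/9)(3/8)(2/7)(1/6) = 0.0079365.
Multiplying each by its prior: 1/5 · 0.21212 = 0.042424, 1/5 · 0.028571 = 0.0057143, 1/5 · 0.0030303 = 0.00060606, 1/5 · 0 = 0, 1/5 · 0.0079365 = 0.0015873; these sum to 0.050332.
Hence P(bowl B | data) = (0.0057143) / (0.050332) = 0.11353.

0.1135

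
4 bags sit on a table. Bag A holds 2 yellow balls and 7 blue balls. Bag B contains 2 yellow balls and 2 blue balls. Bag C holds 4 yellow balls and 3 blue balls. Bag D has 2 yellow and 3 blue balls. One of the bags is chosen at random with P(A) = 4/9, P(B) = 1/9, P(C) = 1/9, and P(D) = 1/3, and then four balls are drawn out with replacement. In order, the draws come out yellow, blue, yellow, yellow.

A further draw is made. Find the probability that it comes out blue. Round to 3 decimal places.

0.552

Under each hypothesis, the probability of the observed sequence is: P(data | bag A) = (2/9)(7/9)(2/9)(2/9) = 0.0085353; P(data | bag B) = (2/4)(2/4)(2/4)(2/4) = 0.0625; P(data | bag C) = (4/7)(3/7)(4/7)(4/7) = 0.079967; P(data | bag D) = (2/5)(3/5)(2/5)(2/5) = 0.0384.
Multiplying each by its prior: 4/9 · 0.0085353 = 0.0037935, 1/9 · 0.0625 = 0.0069444, 1/9 · 0.079967 = 0.0088852, 1/3 · 0.0384 = 0.0128; summing to 0.032423.
The posterior is then P(bag A | data) = 0.117, P(bag B | data) = 0.21418, P(bag C | data) = 0.27404, P(bag D | data) = 0.39478.
So P(blue next | data) = Σ P(blue next | H) P(H | data) = (7/9)(0.117) + (1/2)(0.21418) + (3/7)(0.27404) + (3/5)(0.39478) = 0.5524.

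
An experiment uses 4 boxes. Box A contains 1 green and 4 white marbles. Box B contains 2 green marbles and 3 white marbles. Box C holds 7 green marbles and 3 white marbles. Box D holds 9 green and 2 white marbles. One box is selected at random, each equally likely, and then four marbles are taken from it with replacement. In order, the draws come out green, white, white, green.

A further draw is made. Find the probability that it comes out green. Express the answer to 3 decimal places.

For each hypothesis, P(data | H) works out to: P(data | box A) = (1/5)(4/5)(4/5)(1/5) = 0.0256; P(data | box B) = (2/5)(3/5)(3/5)(2/5) = 0.0576; P(data | box C) = (7/10)(3/10)(3/10)(7/10) = 0.0441; P(data | box D) = (9/11)(2/11)(2/11)(9/11) = 0.02213.
Weighting by the prior gives 1/4 · 0.0256 = 0.0064, 1/4 · 0.0576 = 0.0144, 1/4 · 0.0441 = 0.011025, 1/4 · 0.02213 = 0.0055324; summing to 0.037357.
Dividing through by the total gives posterior P(box A | data) = 0.17132, P(box B | data) = 0.38547, P(box C | data) = 0.29512, P(box D | data) = 0.14809.
Averaging over the posterior, P(green next | data) = (1/5)(0.17132) + (2/5)(0.38547) + (7/10)(0.29512) + (9/11)(0.14809) = 0.5162.

0.516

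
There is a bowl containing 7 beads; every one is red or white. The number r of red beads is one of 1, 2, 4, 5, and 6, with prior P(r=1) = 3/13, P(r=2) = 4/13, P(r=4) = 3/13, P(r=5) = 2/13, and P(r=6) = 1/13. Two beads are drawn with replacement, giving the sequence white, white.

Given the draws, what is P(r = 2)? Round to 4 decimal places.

For each hypothesis, P(data | H) works out to: P(data | r = 1) = (6/7)(6/7) = 36/49; P(data | r = 2) = (5/7)(5/7) = 25/49; P(data | r = 4) = (3/7)(3/7) = 9/49; P(data | r = 5) = (2/7)(2/7) = 4/49; P(data | r = 6) = (1/7)(1/7) = 1/49.
Weighting by the prior gives 3/13 · 36/49 = 108/637, 4/13 · 25/49 = 100/637, 3/13 · 9/49 = 27/637, 2/13 · 4/49 = 8/637, 1/13 · 1/49 = 1/637; these sum to 244/637.
By Bayes' rule, P(r = 2 | data) = (100/637) / (244/637) = 25/61.

0.4098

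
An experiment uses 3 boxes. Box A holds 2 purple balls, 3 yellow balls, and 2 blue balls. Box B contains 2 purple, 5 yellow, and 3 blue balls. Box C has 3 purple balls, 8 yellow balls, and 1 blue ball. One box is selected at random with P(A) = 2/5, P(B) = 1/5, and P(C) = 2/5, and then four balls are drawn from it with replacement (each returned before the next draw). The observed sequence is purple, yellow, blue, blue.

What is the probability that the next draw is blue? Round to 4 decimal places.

0.2749

For each hypothesis, P(data | H) works out to: P(data | box A) = (2/7)(3/7)(2/7)(2/7) = 0.0099958; P(data | box B) = (2/10)(5/10)(3/10)(3/10) = 0.009; P(data | box C) = (3/12)(8/12)(1/12)(1/12) = 0.0011574.
Multiplying each by its prior: 2/5 · 0.0099958 = 0.0039983, 1/5 · 0.009 = 0.0018, 2/5 · 0.0011574 = 0.00046296; summing to 0.0062613.
Normalising, the posterior is P(box A | data) = 0.63858, P(box B | data) = 0.28748, P(box C | data) = 0.07394.
The predictive probability is P(blue next | data) = (2/7)(0.63858) + (3/10)(0.28748) + (1/12)(0.07394) = 0.27486.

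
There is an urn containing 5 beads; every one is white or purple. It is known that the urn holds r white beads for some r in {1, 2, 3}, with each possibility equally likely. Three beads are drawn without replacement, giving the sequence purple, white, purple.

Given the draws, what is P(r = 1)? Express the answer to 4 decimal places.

Under each hypothesis, the probability of the observed sequence is: P(data | r = 1) = (4/5)(1/4)(3/3) = 1/5; P(data | r = 2) = (3/5)(2/4)(2/3) = 1/5; P(data | r = 3) = (2/5)(3/4)(1/3) = 1/10.
Multiplying each by its prior: 1/3 · 1/5 = 1/15, 1/3 · 1/5 = 1/15, 1/3 · 1/10 = 1/30; summing to 1/6.
Hence P(r = 1 | data) = (1/15) / (1/6) = 2/5.

0.4000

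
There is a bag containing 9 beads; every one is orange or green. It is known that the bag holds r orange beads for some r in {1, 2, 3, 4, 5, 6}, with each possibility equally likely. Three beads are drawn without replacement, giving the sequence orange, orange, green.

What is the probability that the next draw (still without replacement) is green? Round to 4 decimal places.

For each hypothesis, P(data | H) works out to: P(data | r = 1) = (1/9)(0/8) = 0; P(data | r = 2) = (2/9)(1/8)(7/7) = 1/36; P(data | r = 3) = (3/9)(2/8)(6/7) = 1/14; P(data | r = 4) = (4/9)(3/8)(5/7) = 5/42; P(data | r = 5) = (5/9)(4/8)(4/7) = 10/63; P(data | r = 6) = (6/9)(5/8)(3/7) = 5/28.
The prior-weighted likelihoods are 1/6 · 0 = 0, 1/6 · 1/36 = 1/216, 1/6 · 1/14 = 1/84, 1/6 · 5/42 = 5/252, 1/6 · 10/63 = 5/189, 1/6 · 5/28 = 5/168; these sum to 5/54.
Normalising, the posterior is P(r = 1 | data) = 0, P(r = 2 | data) = 1/20, P(r = 3 | data) = 9/70, P(r = 4 | data) = 3/14, P(r = 5 | data) = 2/7, P(r = 6 | data) = 9/28.
So P(green next | data) = Σ P(green next | H) P(H | data) = (1)(1/20) + (5/6)(9/70) + (2/3)(3/14) + (1/2)(2/7) + (1/3)(9/28) = 11/20.

0.5500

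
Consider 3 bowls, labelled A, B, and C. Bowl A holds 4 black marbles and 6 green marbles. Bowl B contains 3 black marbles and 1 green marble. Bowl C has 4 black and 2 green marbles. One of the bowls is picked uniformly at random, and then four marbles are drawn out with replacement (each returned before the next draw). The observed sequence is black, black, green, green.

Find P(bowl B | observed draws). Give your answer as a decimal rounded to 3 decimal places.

For each hypothesis, P(data | H) works out to: P(data | bowl A) = (4/10)(4/10)(6/10)(6/10) = 0.0576; P(data | bowl B) = (3/4)(3/4)(1/4)(1/4) = 0.035156; P(data | bowl C) = (4/6)(4/6)(2/6)(2/6) = 0.049383.
Multiplying each by its prior: 1/3 · 0.0576 = 0.0192, 1/3 · 0.035156 = 0.011719, 1/3 · 0.049383 = 0.016461; summing to 0.04738.
Therefore the posterior P(bowl B | data) = (0.011719) / (0.04738) = 0.24734.

0.247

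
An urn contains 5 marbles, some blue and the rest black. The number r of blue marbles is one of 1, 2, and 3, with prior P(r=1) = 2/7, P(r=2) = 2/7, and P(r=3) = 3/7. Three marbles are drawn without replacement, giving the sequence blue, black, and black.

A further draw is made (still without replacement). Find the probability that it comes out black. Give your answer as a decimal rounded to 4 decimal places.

Under each hypothesis, the probability of the observed sequence is: P(data | r = 1) = (1/5)(4/4)(3/3) = 1/5; P(data | r = 2) = (2/5)(3/4)(2/3) = 1/5; P(data | r = 3) = (3/5)(2/4)(1/3) = 1/10.
The prior-weighted likelihoods are 2/7 · 1/5 = 2/35, 2/7 · 1/5 = 2/35, 3/7 · 1/10 = 3/70; these sum to 11/70.
Dividing through by the total gives posterior P(r = 1 | data) = 4/11, P(r = 2 | data) = 4/11, P(r = 3 | data) = 3/11.
The predictive probability is P(black next | data) = (1)(4/11) + (1/2)(4/11) + (0)(3/11) = 6/11.

0.5455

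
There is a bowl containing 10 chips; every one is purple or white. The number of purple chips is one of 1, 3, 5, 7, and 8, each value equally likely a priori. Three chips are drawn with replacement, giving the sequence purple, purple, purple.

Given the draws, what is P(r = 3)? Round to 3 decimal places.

0.027

Compute the likelihood of the observed sequence for each case: P(data | r = 1) = (1/10)(1/10)(1/10) = 0.001; P(data | r = 3) = (3/10)(3/10)(3/10) = 0.027; P(data | r = 5) = (5/10)(5/10)(5/10) = 0.125; P(data | r = 7) = (7/10)(7/10)(7/10) = 0.343; P(data | r = 8) = (8/10)(8/10)(8/10) = 0.512.
Weighting by the prior gives 1/5 · 0.001 = 0.0002, 1/5 · 0.027 = 0.0054, 1/5 · 0.125 = 0.025, 1/5 · 0.343 = 0.0686, 1/5 · 0.512 = 0.1024; summing to 0.2016.
So P(r = 3 | data) = (0.0054) / (0.2016) = 0.026786.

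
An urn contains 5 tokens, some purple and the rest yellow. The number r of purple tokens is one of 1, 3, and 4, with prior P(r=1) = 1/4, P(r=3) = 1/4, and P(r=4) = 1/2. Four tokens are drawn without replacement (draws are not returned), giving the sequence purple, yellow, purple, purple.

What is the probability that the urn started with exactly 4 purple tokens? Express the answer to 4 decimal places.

0.8000

Compute the likelihood of the observed sequence for each case: P(data | r = 1) = (1/5)(4/4)(0/3) = 0; P(data | r = 3) = (3/5)(2/4)(2/3)(1/2) = 1/10; P(data | r = 4) = (4/5)(1/4)(3/3)(2/2) = 1/5.
The prior-weighted likelihoods are 1/4 · 0 = 0, 1/4 · 1/10 = 1/40, 1/2 · 1/5 = 1/10; summing to 1/8.
By Bayes' rule, P(r = 4 | data) = (1/10) / (1/8) = 4/5.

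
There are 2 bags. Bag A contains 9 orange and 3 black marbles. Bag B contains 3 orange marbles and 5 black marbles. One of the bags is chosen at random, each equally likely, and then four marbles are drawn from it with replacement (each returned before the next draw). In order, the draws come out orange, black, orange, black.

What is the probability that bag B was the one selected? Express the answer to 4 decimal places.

0.6098

For each hypothesis, P(data | H) works out to: P(data | bag A) = (9/12)(3/12)(9/12)(3/12) = 0.035156; P(data | bag B) = (3/8)(5/8)(3/8)(5/8) = 0.054932.
The prior-weighted likelihoods are 1/2 · 0.035156 = 0.017578, 1/2 · 0.054932 = 0.027466; summing to 0.045044.
Hence P(bag B | data) = (0.027466) / (0.045044) = 0.60976.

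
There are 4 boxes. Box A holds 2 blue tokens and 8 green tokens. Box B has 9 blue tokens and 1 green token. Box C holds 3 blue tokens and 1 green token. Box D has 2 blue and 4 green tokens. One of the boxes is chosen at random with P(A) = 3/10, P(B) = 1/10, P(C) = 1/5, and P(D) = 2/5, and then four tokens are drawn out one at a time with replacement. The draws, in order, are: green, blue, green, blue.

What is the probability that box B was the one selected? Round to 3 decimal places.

0.023

Compute the likelihood of the observed sequence for each case: P(data | box A) = (8/10)(2/10)(8/10)(2/10) = 0.0256; P(data | box B) = (1/10)(9/10)(1/10)(9/10) = 0.0081; P(data | box C) = (1/4)(3/4)(1/4)(3/4) = 0.035156; P(data | box D) = (4/6)(2/6)(4/6)(2/6) = 0.049383.
Weighting by the prior gives 3/10 · 0.0256 = 0.00768, 1/10 · 0.0081 = 0.00081, 1/5 · 0.035156 = 0.0070313, 2/5 · 0.049383 = 0.019753; with total 0.035274.
So P(box B | data) = (0.00081) / (0.035274) = 0.022963.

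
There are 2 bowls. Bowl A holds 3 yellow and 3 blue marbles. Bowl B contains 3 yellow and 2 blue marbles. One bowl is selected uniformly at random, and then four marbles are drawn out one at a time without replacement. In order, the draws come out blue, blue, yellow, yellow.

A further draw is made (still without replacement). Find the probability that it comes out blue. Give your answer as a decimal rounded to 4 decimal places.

0.2500

Compute the likelihood of the observed sequence for each case: P(data | bowl A) = (3/6)(2/5)(3/4)(2/3) = 1/10; P(data | bowl B) = (2/5)(1/4)(3/3)(2/2) = 1/10.
Weighting by the prior gives 1/2 · 1/10 = 1/20, 1/2 · 1/10 = 1/20; with total 1/10.
The posterior is then P(bowl A | data) = 1/2, P(bowl B | data) = 1/2.
The predictive probability is P(blue next | data) = (1/2)(1/2) + (0)(1/2) = 1/4.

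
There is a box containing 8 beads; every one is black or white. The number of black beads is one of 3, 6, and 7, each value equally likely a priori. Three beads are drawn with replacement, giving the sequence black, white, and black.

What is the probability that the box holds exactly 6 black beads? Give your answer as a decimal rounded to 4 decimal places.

For each hypothesis, P(data | H) works out to: P(data | r = 3) = (3/8)(5/8)(3/8) = 0.087891; P(data | r = 6) = (6/8)(2/8)(6/8) = 0.14062; P(data | r = 7) = (7/8)(1/8)(7/8) = 0.095703.
Multiplying each by its prior: 1/3 · 0.087891 = 0.029297, 1/3 · 0.14062 = 0.046875, 1/3 · 0.095703 = 0.031901; with total 0.10807.
Hence P(r = 6 | data) = (0.046875) / (0.10807) = 0.43373.

0.4337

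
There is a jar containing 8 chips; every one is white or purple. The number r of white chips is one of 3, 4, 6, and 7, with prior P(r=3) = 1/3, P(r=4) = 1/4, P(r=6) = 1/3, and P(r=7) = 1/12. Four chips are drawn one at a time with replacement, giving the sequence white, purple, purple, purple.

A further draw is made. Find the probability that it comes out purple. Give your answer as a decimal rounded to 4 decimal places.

Under each hypothesis, the probability of the observed sequence is: P(data | r = 3) = (3/8)(5/8)(5/8)(5/8) = 0.091553; P(data | r = 4) = (4/8)(4/8)(4/8)(4/8) = 0.0625; P(data | r = 6) = (6/8)(2/8)(2/8)(2/8) = 0.011719; P(data | r = 7) = (7/8)(1/8)(1/8)(1/8) = 0.001709.
Weighting by the prior gives 1/3 · 0.091553 = 0.030518, 1/4 · 0.0625 = 0.015625, 1/3 · 0.011719 = 0.0039062, 1/12 · 0.001709 = 0.00014242; with total 0.050191.
Dividing through by the total gives posterior P(r = 3 | data) = 0.60803, P(r = 4 | data) = 0.31131, P(r = 6 | data) = 0.077827, P(r = 7 | data) = 0.0028375.
Averaging over the posterior, P(purple next | data) = (5/8)(0.60803) + (1/2)(0.31131) + (1/4)(0.077827) + (1/8)(0.0028375) = 0.55548.

0.5555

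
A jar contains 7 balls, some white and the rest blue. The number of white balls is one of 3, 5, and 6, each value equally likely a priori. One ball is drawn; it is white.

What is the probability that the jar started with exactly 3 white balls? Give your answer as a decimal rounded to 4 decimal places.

Under each hypothesis, the probability of this draw is: P(data | r = 3) = (3/7) = 3/7; P(data | r = 5) = (5/7) = 5/7; P(data | r = 6) = (6/7) = 6/7.
Weighting by the prior gives 1/3 · 3/7 = 1/7, 1/3 · 5/7 = 5/21, 1/3 · 6/7 = 2/7; summing to 2/3.
Hence P(r = 3 | data) = (1/7) / (2/3) = 3/14.

0.2143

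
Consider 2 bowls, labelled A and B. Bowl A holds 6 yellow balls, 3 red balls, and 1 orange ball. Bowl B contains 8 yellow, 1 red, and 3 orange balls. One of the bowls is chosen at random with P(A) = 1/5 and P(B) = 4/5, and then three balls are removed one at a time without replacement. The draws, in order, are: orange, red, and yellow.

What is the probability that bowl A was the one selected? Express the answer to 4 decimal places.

0.2558

Compute the likelihood of the observed sequence for each case: P(data | bowl A) = (1/10)(3/9)(6/8) = 0.025; P(data | bowl B) = (3/12)(1/11)(8/10) = 0.018182.
The prior-weighted likelihoods are 1/5 · 0.025 = 0.005, 4/5 · 0.018182 = 0.014545; summing to 0.019545.
Therefore the posterior P(bowl A | data) = (0.005) / (0.019545) = 0.25581.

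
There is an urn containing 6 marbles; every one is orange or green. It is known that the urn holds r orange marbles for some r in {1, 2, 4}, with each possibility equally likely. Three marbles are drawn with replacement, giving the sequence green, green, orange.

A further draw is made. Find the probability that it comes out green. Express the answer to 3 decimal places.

For each hypothesis, P(data | H) works out to: P(data | r = 1) = (5/6)(5/6)(1/6) = 25/216; P(data | r = 2) = (4/6)(4/6)(2/6) = 4/27; P(data | r = 4) = (2/6)(2/6)(4/6) = 2/27.
Weighting by the prior gives 1/3 · 25/216 = 25/648, 1/3 · 4/27 = 4/81, 1/3 · 2/27 = 2/81; summing to 73/648.
Normalising, the posterior is P(r = 1 | data) = 25/73, P(r = 2 | data) = 32/73, P(r = 4 | data) = 16/73.
Averaging over the posterior, P(green next | data) = (5/6)(25/73) + (2/3)(32/73) + (1/3)(16/73) = 95/146.

0.651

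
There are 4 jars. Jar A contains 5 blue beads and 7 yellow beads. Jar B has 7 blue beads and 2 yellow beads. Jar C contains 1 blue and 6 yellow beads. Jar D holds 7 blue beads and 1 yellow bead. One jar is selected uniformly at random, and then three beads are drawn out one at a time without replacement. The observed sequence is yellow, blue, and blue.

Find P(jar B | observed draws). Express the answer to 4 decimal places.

0.4190

Compute the likelihood of the observed sequence for each case: P(data | jar A) = (7/12)(5/11)(4/10) = 7/66; P(data | jar B) = (2/9)(7/8)(6/7) = 1/6; P(data | jar C) = (6/7)(1/6)(0/5) = 0; P(data | jar D) = (1/8)(7/7)(6/6) = 1/8.
The prior-weighted likelihoods are 1/4 · 7/66 = 7/264, 1/4 · 1/6 = 1/24, 1/4 · 0 = 0, 1/4 · 1/8 = 1/32; these sum to 35/352.
Hence P(jar B | data) = (1/24) / (35/352) = 44/105.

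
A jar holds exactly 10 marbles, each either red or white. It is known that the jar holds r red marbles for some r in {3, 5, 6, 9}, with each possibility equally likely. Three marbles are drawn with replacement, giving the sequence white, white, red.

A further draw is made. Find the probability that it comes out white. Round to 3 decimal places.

0.543

For each hypothesis, P(data | H) works out to: P(data | r = 3) = (7/10)(7/10)(3/10) = 0.147; P(data | r = 5) = (5/10)(5/10)(5/10) = 0.125; P(data | r = 6) = (4/10)(4/10)(6/10) = 0.096; P(data | r = 9) = (1/10)(1/10)(9/10) = 0.009.
The prior-weighted likelihoods are 1/4 · 0.147 = 0.03675, 1/4 · 0.125 = 0.03125, 1/4 · 0.096 = 0.024, 1/4 · 0.009 = 0.00225; summing to 0.09425.
Normalising, the posterior is P(r = 3 | data) = 0.38992, P(r = 5 | data) = 0.33156, P(r = 6 | data) = 0.25464, P(r = 9 | data) = 0.023873.
The predictive probability is P(white next | data) = (7/10)(0.38992) + (1/2)(0.33156) + (2/5)(0.25464) + (1/10)(0.023873) = 0.54297.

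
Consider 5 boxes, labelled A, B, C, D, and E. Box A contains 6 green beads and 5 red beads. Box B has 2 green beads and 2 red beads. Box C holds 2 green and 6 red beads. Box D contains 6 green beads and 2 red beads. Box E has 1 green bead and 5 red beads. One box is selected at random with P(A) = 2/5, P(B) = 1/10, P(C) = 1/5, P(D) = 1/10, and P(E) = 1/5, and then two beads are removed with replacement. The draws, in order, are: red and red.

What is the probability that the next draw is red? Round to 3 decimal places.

0.689

For each hypothesis, P(data | H) works out to: P(data | box A) = (5/11)(5/11) = 0.20661; P(data | box B) = (2/4)(2/4) = 0.25; P(data | box C) = (6/8)(6/8) = 0.5625; P(data | box D) = (2/8)(2/8) = 0.0625; P(data | box E) = (5/6)(5/6) = 0.69444.
Multiplying each by its prior: 2/5 · 0.20661 = 0.082645, 1/10 · 0.25 = 0.025, 1/5 · 0.5625 = 0.1125, 1/10 · 0.0625 = 0.00625, 1/5 · 0.69444 = 0.13889; these sum to 0.36528.
The posterior is then P(box A | data) = 0.22625, P(box B | data) = 0.06844, P(box C | data) = 0.30798, P(box D | data) = 0.01711, P(box E | data) = 0.38022.
The predictive probability is P(red next | data) = (5/11)(0.22625) + (1/2)(0.06844) + (3/4)(0.30798) + (1/4)(0.01711) + (5/6)(0.38022) = 0.68917.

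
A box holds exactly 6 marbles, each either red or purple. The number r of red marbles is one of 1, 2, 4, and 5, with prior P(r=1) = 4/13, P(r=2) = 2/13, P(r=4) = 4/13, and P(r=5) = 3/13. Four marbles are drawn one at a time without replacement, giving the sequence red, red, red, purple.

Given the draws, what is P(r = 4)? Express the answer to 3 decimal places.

0.516

Compute the likelihood of the observed sequence for each case: P(data | r = 1) = (1/6)(0/5) = 0; P(data | r = 2) = (2/6)(1/5)(0/4) = 0; P(data | r = 4) = (4/6)(3/5)(2/4)(2/3) = 2/15; P(data | r = 5) = (5/6)(4/5)(3/4)(1/3) = 1/6.
Multiplying each by its prior: 4/13 · 0 = 0, 2/13 · 0 = 0, 4/13 · 2/15 = 8/195, 3/13 · 1/6 = 1/26; summing to 31/390.
So P(r = 4 | data) = (8/195) / (31/390) = 16/31.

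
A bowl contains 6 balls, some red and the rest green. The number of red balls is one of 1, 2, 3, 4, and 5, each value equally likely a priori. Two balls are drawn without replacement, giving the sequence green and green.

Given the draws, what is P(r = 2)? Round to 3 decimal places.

For each hypothesis, P(data | H) works out to: P(data | r = 1) = (5/6)(4/5) = 2/3; P(data | r = 2) = (4/6)(3/5) = 2/5; P(data | r = 3) = (3/6)(2/5) = 1/5; P(data | r = 4) = (2/6)(1/5) = 1/15; P(data | r = 5) = (1/6)(0/5) = 0.
Multiplying each by its prior: 1/5 · 2/3 = 2/15, 1/5 · 2/5 = 2/25, 1/5 · 1/5 = 1/25, 1/5 · 1/15 = 1/75, 1/5 · 0 = 0; these sum to 4/15.
So P(r = 2 | data) = (2/25) / (4/15) = 3/10.

0.300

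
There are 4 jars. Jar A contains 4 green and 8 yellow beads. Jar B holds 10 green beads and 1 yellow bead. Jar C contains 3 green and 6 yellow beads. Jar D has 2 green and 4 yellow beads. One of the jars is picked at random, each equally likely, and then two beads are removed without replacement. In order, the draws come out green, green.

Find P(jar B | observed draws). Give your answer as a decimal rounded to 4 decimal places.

For each hypothesis, P(data | H) works out to: P(data | jar A) = (4/12)(3/11) = 1/11; P(data | jar B) = (10/11)(9/10) = 9/11; P(data | jar C) = (3/9)(2/8) = 1/12; P(data | jar D) = (2/6)(1/5) = 1/15.
The prior-weighted likelihoods are 1/4 · 1/11 = 1/44, 1/4 · 9/11 = 9/44, 1/4 · 1/12 = 1/48, 1/4 · 1/15 = 1/60; with total 233/880.
Therefore the posterior P(jar B | data) = (9/44) / (233/880) = 180/233.

0.7725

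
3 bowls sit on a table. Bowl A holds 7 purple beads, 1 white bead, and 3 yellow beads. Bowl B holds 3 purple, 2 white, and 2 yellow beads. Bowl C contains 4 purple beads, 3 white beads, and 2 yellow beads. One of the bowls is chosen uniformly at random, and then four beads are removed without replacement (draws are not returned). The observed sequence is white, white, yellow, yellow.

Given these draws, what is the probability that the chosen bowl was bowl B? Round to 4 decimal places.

0.5455

Compute the likelihood of the observed sequence for each case: P(data | bowl A) = (1/11)(0/10) = 0; P(data | bowl B) = (2/7)(1/6)(2/5)(1/4) = 0.0047619; P(data | bowl C) = (3/9)(2/8)(2/7)(1/6) = 0.0039683.
Weighting by the prior gives 1/3 · 0 = 0, 1/3 · 0.0047619 = 0.0015873, 1/3 · 0.0039683 = 0.0013228; with total 0.0029101.
So P(bowl B | data) = (0.0015873) / (0.0029101) = 0.54545.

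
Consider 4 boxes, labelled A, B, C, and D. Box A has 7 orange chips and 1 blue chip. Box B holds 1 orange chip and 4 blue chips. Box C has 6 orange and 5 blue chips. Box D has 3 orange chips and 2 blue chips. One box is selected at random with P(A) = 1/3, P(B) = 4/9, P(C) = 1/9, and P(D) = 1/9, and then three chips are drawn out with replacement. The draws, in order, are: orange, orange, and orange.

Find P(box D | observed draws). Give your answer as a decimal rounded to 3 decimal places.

For each hypothesis, P(data | H) works out to: P(data | box A) = (7/8)(7/8)(7/8) = 0.66992; P(data | box B) = (1/5)(1/5)(1/5) = 0.008; P(data | box C) = (6/11)(6/11)(6/11) = 0.16228; P(data | box D) = (3/5)(3/5)(3/5) = 0.216.
Weighting by the prior gives 1/3 · 0.66992 = 0.22331, 4/9 · 0.008 = 0.0035556, 1/9 · 0.16228 = 0.018032, 1/9 · 0.216 = 0.024; these sum to 0.26889.
So P(box D | data) = (0.024) / (0.26889) = 0.089254.

0.089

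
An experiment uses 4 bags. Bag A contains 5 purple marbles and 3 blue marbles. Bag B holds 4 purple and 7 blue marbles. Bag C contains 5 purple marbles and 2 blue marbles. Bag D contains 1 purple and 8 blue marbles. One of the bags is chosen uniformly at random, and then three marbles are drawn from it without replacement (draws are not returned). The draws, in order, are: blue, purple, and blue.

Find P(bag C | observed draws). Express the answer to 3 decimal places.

0.114

The likelihood of the observed sequence under each hypothesis: P(data | bag A) = (3/8)(5/7)(2/6) = 0.089286; P(data | bag B) = (7/11)(4/10)(6/9) = 0.1697; P(data | bag C) = (2/7)(5/6)(1/5) = 0.047619; P(data | bag D) = (8/9)(1/8)(7/7) = 0.11111.
The prior-weighted likelihoods are 1/4 · 0.089286 = 0.022321, 1/4 · 0.1697 = 0.042424, 1/4 · 0.047619 = 0.011905, 1/4 · 0.11111 = 0.027778; these sum to 0.10443.
Therefore the posterior P(bag C | data) = (0.011905) / (0.10443) = 0.114.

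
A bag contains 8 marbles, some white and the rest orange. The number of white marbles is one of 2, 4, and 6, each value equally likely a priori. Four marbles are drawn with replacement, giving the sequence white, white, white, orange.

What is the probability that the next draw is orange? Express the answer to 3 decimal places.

0.370

For each hypothesis, P(data | H) works out to: P(data | r = 2) = (2/8)(2/8)(2/8)(6/8) = 3/256; P(data | r = 4) = (4/8)(4/8)(4/8)(4/8) = 1/16; P(data | r = 6) = (6/8)(6/8)(6/8)(2/8) = 27/256.
Multiplying each by its prior: 1/3 · 3/256 = 1/256, 1/3 · 1/16 = 1/48, 1/3 · 27/256 = 9/256; these sum to 23/384.
The posterior is then P(r = 2 | data) = 3/46, P(r = 4 | data) = 8/23, P(r = 6 | data) = 27/46.
So P(orange next | data) = Σ P(orange next | H) P(H | data) = (3/4)(3/46) + (1/2)(8/23) + (1/4)(27/46) = 17/46.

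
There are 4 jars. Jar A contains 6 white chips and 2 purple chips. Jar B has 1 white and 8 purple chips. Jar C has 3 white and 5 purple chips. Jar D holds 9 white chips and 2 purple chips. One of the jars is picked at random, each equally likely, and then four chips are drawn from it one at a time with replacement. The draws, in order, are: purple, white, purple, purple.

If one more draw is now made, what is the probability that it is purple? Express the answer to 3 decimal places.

0.700

Compute the likelihood of the observed sequence for each case: P(data | jar A) = (2/8)(6/8)(2/8)(2/8) = 0.011719; P(data | jar B) = (8/9)(1/9)(8/9)(8/9) = 0.078037; P(data | jar C) = (5/8)(3/8)(5/8)(5/8) = 0.091553; P(data | jar D) = (2/11)(9/11)(2/11)(2/11) = 0.0049177.
Multiplying each by its prior: 1/4 · 0.011719 = 0.0029297, 1/4 · 0.078037 = 0.019509, 1/4 · 0.091553 = 0.022888, 1/4 · 0.0049177 = 0.0012294; summing to 0.046557.
Dividing through by the total gives posterior P(jar A | data) = 0.062928, P(jar B | data) = 0.41904, P(jar C | data) = 0.49162, P(jar D | data) = 0.026407.
Averaging over the posterior, P(purple next | data) = (1/4)(0.062928) + (8/9)(0.41904) + (5/8)(0.49162) + (2/11)(0.026407) = 0.70028.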